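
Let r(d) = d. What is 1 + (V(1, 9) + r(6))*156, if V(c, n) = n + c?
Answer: 2497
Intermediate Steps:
V(c, n) = c + n
1 + (V(1, 9) + r(6))*156 = 1 + ((1 + 9) + 6)*156 = 1 + (10 + 6)*156 = 1 + 16*156 = 1 + 2496 = 2497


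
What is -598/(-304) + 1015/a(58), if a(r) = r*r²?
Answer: 63031/31958 ≈ 1.9723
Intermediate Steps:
a(r) = r³
-598/(-304) + 1015/a(58) = -598/(-304) + 1015/(58³) = -598*(-1/304) + 1015/195112 = 299/152 + 1015*(1/195112) = 299/152 + 35/6728 = 63031/31958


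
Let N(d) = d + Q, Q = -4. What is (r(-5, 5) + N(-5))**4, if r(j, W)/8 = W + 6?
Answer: 38950081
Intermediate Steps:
r(j, W) = 48 + 8*W (r(j, W) = 8*(W + 6) = 8*(6 + W) = 48 + 8*W)
N(d) = -4 + d (N(d) = d - 4 = -4 + d)
(r(-5, 5) + N(-5))**4 = ((48 + 8*5) + (-4 - 5))**4 = ((48 + 40) - 9)**4 = (88 - 9)**4 = 79**4 = 38950081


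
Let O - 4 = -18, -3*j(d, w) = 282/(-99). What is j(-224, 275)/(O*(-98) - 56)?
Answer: 1/1386 ≈ 0.00072150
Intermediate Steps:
j(d, w) = 94/99 (j(d, w) = -94/(-99) = -94*(-1)/99 = -1/3*(-94/33) = 94/99)
O = -14 (O = 4 - 18 = -14)
j(-224, 275)/(O*(-98) - 56) = 94/(99*(-14*(-98) - 56)) = 94/(99*(1372 - 56)) = (94/99)/1316 = (94/99)*(1/1316) = 1/1386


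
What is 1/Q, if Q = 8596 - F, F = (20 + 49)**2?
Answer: 1/3835 ≈ 0.00026076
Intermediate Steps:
F = 4761 (F = 69**2 = 4761)
Q = 3835 (Q = 8596 - 1*4761 = 8596 - 4761 = 3835)
1/Q = 1/3835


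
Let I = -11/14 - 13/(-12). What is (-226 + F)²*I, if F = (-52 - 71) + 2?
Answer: 3010225/84 ≈ 35836.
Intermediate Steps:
I = 25/84 (I = -11*1/14 - 13*(-1/12) = -11/14 + 13/12 = 25/84 ≈ 0.29762)
F = -121 (F = -123 + 2 = -121)
(-226 + F)²*I = (-226 - 121)²*(25/84) = (-347)²*(25/84) = 120409*(25/84) = 3010225/84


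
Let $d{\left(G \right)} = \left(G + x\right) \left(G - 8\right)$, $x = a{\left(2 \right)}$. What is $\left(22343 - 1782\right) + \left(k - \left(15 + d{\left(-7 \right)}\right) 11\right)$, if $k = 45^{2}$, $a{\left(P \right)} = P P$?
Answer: $21926$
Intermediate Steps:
$a{\left(P \right)} = P^{2}$
$k = 2025$
$x = 4$ ($x = 2^{2} = 4$)
$d{\left(G \right)} = \left(-8 + G\right) \left(4 + G\right)$ ($d{\left(G \right)} = \left(G + 4\right) \left(G - 8\right) = \left(4 + G\right) \left(-8 + G\right) = \left(-8 + G\right) \left(4 + G\right)$)
$\left(22343 - 1782\right) + \left(k - \left(15 + d{\left(-7 \right)}\right) 11\right) = \left(22343 - 1782\right) + \left(2025 - \left(15 - \left(4 - 49\right)\right) 11\right) = \left(22343 - 1782\right) + \left(2025 - \left(15 + \left(-32 + 49 + 28\right)\right) 11\right) = 20561 + \left(2025 - \left(15 + 45\right) 11\right) = 20561 + \left(2025 - 60 \cdot 11\right) = 20561 + \left(2025 - 660\right) = 20561 + 1365 = 21926$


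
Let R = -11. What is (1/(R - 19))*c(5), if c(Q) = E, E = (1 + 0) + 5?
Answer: -⅕ ≈ -0.20000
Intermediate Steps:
E = 6 (E = 1 + 5 = 6)
c(Q) = 6
(1/(R - 19))*c(5) = (1/(-11 - 19))*6 = (1/(-30))*6 = -1/30*1*6 = -1/30*6 = -⅕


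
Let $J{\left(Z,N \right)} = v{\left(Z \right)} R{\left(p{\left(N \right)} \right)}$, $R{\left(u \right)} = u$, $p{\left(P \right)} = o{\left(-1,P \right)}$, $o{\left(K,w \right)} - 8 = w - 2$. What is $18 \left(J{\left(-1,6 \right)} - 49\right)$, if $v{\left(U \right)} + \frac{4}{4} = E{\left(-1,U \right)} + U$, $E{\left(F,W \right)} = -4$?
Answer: $-2178$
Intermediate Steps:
$o{\left(K,w \right)} = 6 + w$ ($o{\left(K,w \right)} = 8 + \left(w - 2\right) = 8 + \left(-2 + w\right) = 6 + w$)
$p{\left(P \right)} = 6 + P$
$v{\left(U \right)} = -5 + U$ ($v{\left(U \right)} = -1 + \left(-4 + U\right) = -5 + U$)
$J{\left(Z,N \right)} = \left(-5 + Z\right) \left(6 + N\right)$
$18 \left(J{\left(-1,6 \right)} - 49\right) = 18 \left(\left(-5 - 1\right) \left(6 + 6\right) - 49\right) = 18 \left(\left(-6\right) 12 - 49\right) = 18 \left(-72 - 49\right) = 18 \left(-121\right) = -2178$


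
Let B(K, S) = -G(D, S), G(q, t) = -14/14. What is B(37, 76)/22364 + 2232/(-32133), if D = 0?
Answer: -16628105/239540804 ≈ -0.069417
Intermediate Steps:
G(q, t) = -1 (G(q, t) = -14*1/14 = -1)
B(K, S) = 1 (B(K, S) = -1*(-1) = 1)
B(37, 76)/22364 + 2232/(-32133) = 1/22364 + 2232/(-32133) = 1*(1/22364) + 2232*(-1/32133) = 1/22364 - 744/10711 = -16628105/239540804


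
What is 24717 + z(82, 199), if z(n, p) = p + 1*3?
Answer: 24919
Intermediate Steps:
z(n, p) = 3 + p (z(n, p) = p + 3 = 3 + p)
24717 + z(82, 199) = 24717 + (3 + 199) = 24717 + 202 = 24919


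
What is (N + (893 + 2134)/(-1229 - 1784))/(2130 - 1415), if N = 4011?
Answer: 12082116/2154295 ≈ 5.6084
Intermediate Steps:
(N + (893 + 2134)/(-1229 - 1784))/(2130 - 1415) = (4011 + (893 + 2134)/(-1229 - 1784))/(2130 - 1415) = (4011 + 3027/(-3013))/715 = (4011 + 3027*(-1/3013))*(1/715) = (4011 - 3027/3013)*(1/715) = (12082116/3013)*(1/715) = 12082116/2154295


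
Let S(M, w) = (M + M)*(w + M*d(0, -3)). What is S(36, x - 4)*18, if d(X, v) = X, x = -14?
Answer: -23328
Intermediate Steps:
S(M, w) = 2*M*w (S(M, w) = (M + M)*(w + M*0) = (2*M)*(w + 0) = (2*M)*w = 2*M*w)
S(36, x - 4)*18 = (2*36*(-14 - 4))*18 = (2*36*(-18))*18 = -1296*18 = -23328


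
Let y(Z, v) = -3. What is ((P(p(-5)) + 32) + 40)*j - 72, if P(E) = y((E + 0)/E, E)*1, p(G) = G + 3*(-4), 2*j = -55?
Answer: -3939/2 ≈ -1969.5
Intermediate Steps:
j = -55/2 (j = (½)*(-55) = -55/2 ≈ -27.500)
p(G) = -12 + G (p(G) = G - 12 = -12 + G)
P(E) = -3 (P(E) = -3*1 = -3)
((P(p(-5)) + 32) + 40)*j - 72 = ((-3 + 32) + 40)*(-55/2) - 72 = (29 + 40)*(-55/2) - 72 = 69*(-55/2) - 72 = -3795/2 - 72 = -3939/2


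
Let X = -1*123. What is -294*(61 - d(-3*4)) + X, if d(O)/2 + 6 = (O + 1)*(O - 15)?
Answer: 153051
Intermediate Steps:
d(O) = -12 + 2*(1 + O)*(-15 + O) (d(O) = -12 + 2*((O + 1)*(O - 15)) = -12 + 2*((1 + O)*(-15 + O)) = -12 + 2*(1 + O)*(-15 + O))
X = -123
-294*(61 - d(-3*4)) + X = -294*(61 - (-42 - (-84)*4 + 2*(-3*4)²)) - 123 = -294*(61 - (-42 - 28*(-12) + 2*(-12)²)) - 123 = -294*(61 - (-42 + 336 + 2*144)) - 123 = -294*(61 - (-42 + 336 + 288)) - 123 = -294*(61 - 1*582) - 123 = -294*(61 - 582) - 123 = -294*(-521) - 123 = 153174 - 123 = 153051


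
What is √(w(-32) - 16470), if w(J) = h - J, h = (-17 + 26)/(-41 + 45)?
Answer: I*√65743/2 ≈ 128.2*I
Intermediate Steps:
h = 9/4 ≈ 2.2500
w(J) = 9/4 - J
√(w(-32) - 16470) = √((9/4 - 1*(-32)) - 16470) = √((9/4 + 32) - 16470) = √(137/4 - 16470) = √(-65743/4) = I*√65743/2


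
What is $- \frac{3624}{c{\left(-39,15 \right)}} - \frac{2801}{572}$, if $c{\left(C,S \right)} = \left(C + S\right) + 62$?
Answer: $- \frac{1089683}{10868} \approx -100.27$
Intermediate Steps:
$c{\left(C,S \right)} = 62 + C + S$
$- \frac{3624}{c{\left(-39,15 \right)}} - \frac{2801}{572} = - \frac{3624}{62 - 39 + 15} - \frac{2801}{572} = - \frac{3624}{38} - \frac{2801}{572} = \left(-3624\right) \frac{1}{38} - \frac{2801}{572} = - \frac{1812}{19} - \frac{2801}{572} = - \frac{1089683}{10868}$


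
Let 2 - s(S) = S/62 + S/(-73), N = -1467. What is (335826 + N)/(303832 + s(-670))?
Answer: 756654417/687580027 ≈ 1.1005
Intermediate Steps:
s(S) = 2 - 11*S/4526 (s(S) = 2 - (S/62 + S/(-73)) = 2 - (S*(1/62) + S*(-1/73)) = 2 - (S/62 - S/73) = 2 - 11*S/4526)
(335826 + N)/(303832 + s(-670)) = (335826 - 1467)/(303832 + (2 - 11/4526*(-670))) = 334359/(303832 + (2 + 3685/2263)) = 334359/(303832 + 8211/2263) = 334359/(687580027/2263) = 334359*(2263/687580027) = 756654417/687580027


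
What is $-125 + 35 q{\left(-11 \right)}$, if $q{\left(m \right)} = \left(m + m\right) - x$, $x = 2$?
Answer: $-965$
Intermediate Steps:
$q{\left(m \right)} = -2 + 2 m$ ($q{\left(m \right)} = \left(m + m\right) - 2 = 2 m - 2 = -2 + 2 m$)
$-125 + 35 q{\left(-11 \right)} = -125 + 35 \left(-2 + 2 \left(-11\right)\right) = -125 + 35 \left(-2 - 22\right) = -125 + 35 \left(-24\right) = -125 - 840 = -965$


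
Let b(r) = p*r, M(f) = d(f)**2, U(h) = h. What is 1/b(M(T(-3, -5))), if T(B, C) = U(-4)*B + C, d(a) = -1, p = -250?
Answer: -1/250 ≈ -0.0040000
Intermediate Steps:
T(B, C) = C - 4*B (T(B, C) = -4*B + C = C - 4*B)
M(f) = 1 (M(f) = (-1)**2 = 1)
b(r) = -250*r
1/b(M(T(-3, -5))) = 1/(-250*1) = 1/(-250) = -1/250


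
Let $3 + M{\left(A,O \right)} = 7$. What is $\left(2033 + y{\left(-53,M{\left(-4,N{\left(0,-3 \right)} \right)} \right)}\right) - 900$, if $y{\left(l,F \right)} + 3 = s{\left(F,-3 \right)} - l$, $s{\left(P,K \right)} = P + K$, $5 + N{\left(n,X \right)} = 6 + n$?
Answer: $1184$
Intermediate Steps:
$N{\left(n,X \right)} = 1 + n$ ($N{\left(n,X \right)} = -5 + \left(6 + n\right) = 1 + n$)
$M{\left(A,O \right)} = 4$ ($M{\left(A,O \right)} = -3 + 7 = 4$)
$s{\left(P,K \right)} = K + P$
$y{\left(l,F \right)} = -6 + F - l$ ($y{\left(l,F \right)} = -3 - \left(3 + l - F\right) = -6 + F - l$)
$\left(2033 + y{\left(-53,M{\left(-4,N{\left(0,-3 \right)} \right)} \right)}\right) - 900 = \left(2033 - -51\right) - 900 = \left(2033 + \left(-6 + 4 + 53\right)\right) - 900 = \left(2033 + 51\right) - 900 = 2084 - 900 = 1184$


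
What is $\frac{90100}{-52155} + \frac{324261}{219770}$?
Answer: $- \frac{577888909}{2292420870} \approx -0.25209$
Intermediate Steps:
$\frac{90100}{-52155} + \frac{324261}{219770} = 90100 \left(- \frac{1}{52155}\right) + 324261 \cdot \frac{1}{219770} = - \frac{18020}{10431} + \frac{324261}{219770} = - \frac{577888909}{2292420870}$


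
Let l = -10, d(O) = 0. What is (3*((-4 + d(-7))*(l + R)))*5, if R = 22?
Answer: -720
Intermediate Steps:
(3*((-4 + d(-7))*(l + R)))*5 = (3*((-4 + 0)*(-10 + 22)))*5 = (3*(-4*12))*5 = (3*(-48))*5 = -144*5 = -720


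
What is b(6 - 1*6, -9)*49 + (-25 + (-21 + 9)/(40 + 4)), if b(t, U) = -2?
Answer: -1356/11 ≈ -123.27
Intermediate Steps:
b(6 - 1*6, -9)*49 + (-25 + (-21 + 9)/(40 + 4)) = -2*49 + (-25 + (-21 + 9)/(40 + 4)) = -98 + (-25 - 12/44) = -98 + (-25 - 12*1/44) = -98 + (-25 - 3/11) = -98 - 278/11 = -1356/11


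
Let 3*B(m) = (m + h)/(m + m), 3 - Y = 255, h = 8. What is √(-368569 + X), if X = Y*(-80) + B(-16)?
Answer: I*√12542721/6 ≈ 590.26*I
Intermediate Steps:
Y = -252 (Y = 3 - 1*255 = 3 - 255 = -252)
B(m) = (8 + m)/(6*m) (B(m) = ((m + 8)/(m + m))/3 = ((8 + m)/((2*m)))/3 = ((8 + m)*(1/(2*m)))/3 = ((8 + m)/(2*m))/3 = (8 + m)/(6*m))
X = 241921/12 (X = -252*(-80) + (⅙)*(8 - 16)/(-16) = 20160 + (⅙)*(-1/16)*(-8) = 20160 + 1/12 = 241921/12 ≈ 20160.)
√(-368569 + X) = √(-368569 + 241921/12) = √(-4180907/12) = I*√12542721/6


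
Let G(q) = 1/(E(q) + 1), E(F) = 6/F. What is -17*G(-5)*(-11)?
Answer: -935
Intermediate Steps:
G(q) = 1/(1 + 6/q) (G(q) = 1/(6/q + 1) = 1/(1 + 6/q))
-17*G(-5)*(-11) = -(-85)/(6 - 5)*(-11) = -(-85)/1*(-11) = -(-85)*(-11) = -17*(-5)*(-11) = 85*(-11) = -935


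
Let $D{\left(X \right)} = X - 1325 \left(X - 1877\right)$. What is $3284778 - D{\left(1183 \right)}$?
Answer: $2364045$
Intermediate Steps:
$D{\left(X \right)} = 2487025 - 1324 X$ ($D{\left(X \right)} = X - 1325 \left(-1877 + X\right) = X - \left(-2487025 + 1325 X\right) = 2487025 - 1324 X$)
$3284778 - D{\left(1183 \right)} = 3284778 - \left(2487025 - 1566292\right) = 3284778 - 920733 = 2364045$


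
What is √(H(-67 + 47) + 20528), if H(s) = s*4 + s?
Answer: 2*√5107 ≈ 142.93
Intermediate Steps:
H(s) = 5*s (H(s) = 4*s + s = 5*s)
√(H(-67 + 47) + 20528) = √(5*(-67 + 47) + 20528) = √(5*(-20) + 20528) = √(-100 + 20528) = √20428 = 2*√5107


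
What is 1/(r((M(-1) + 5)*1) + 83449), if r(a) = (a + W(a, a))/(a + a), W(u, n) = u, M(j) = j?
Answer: 1/83450 ≈ 1.1983e-5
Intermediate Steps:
r(a) = 1 (r(a) = (a + a)/(a + a) = (2*a)/((2*a)) = (2*a)*(1/(2*a)) = 1)
1/(r((M(-1) + 5)*1) + 83449) = 1/(1 + 83449) = 1/83450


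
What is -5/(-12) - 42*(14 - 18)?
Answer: 2021/12 ≈ 168.42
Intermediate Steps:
-5/(-12) - 42*(14 - 18) = -5*(-1/12) - 42*(-4) = 5/12 + 168 = 2021/12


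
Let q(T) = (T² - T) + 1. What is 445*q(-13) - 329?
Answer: 81106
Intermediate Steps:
q(T) = 1 + T² - T
445*q(-13) - 329 = 445*(1 + (-13)² - 1*(-13)) - 329 = 445*(1 + 169 + 13) - 329 = 445*183 - 329 = 81435 - 329 = 81106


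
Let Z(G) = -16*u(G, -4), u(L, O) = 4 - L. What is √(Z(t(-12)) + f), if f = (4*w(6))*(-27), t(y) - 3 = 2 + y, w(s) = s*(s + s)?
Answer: 4*I*√497 ≈ 89.174*I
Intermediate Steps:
w(s) = 2*s² (w(s) = s*(2*s) = 2*s²)
t(y) = 5 + y (t(y) = 3 + (2 + y) = 5 + y)
f = -7776 (f = (4*(2*6²))*(-27) = (4*(2*36))*(-27) = (4*72)*(-27) = 288*(-27) = -7776)
Z(G) = -64 + 16*G (Z(G) = -16*(4 - G) = -64 + 16*G)
√(Z(t(-12)) + f) = √((-64 + 16*(5 - 12)) - 7776) = √((-64 + 16*(-7)) - 7776) = √((-64 - 112) - 7776) = √(-176 - 7776) = √(-7952) = 4*I*√497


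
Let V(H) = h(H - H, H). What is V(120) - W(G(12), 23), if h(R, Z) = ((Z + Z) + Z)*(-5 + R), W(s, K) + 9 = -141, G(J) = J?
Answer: -1650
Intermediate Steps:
W(s, K) = -150 (W(s, K) = -9 - 141 = -150)
h(R, Z) = 3*Z*(-5 + R) (h(R, Z) = (2*Z + Z)*(-5 + R) = (3*Z)*(-5 + R) = 3*Z*(-5 + R))
V(H) = -15*H (V(H) = 3*H*(-5 + (H - H)) = 3*H*(-5 + 0) = 3*H*(-5) = -15*H)
V(120) - W(G(12), 23) = -15*120 - 1*(-150) = -1800 + 150 = -1650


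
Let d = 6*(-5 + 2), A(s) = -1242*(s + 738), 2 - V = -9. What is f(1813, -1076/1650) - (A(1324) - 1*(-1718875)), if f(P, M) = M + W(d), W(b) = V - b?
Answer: 694779812/825 ≈ 8.4216e+5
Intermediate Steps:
V = 11 (V = 2 - 1*(-9) = 2 + 9 = 11)
A(s) = -916596 - 1242*s (A(s) = -1242*(738 + s) = -916596 - 1242*s)
d = -18 (d = 6*(-3) = -18)
W(b) = 11 - b
f(P, M) = 29 + M (f(P, M) = M + (11 - 1*(-18)) = M + (11 + 18) = M + 29 = 29 + M)
f(1813, -1076/1650) - (A(1324) - 1*(-1718875)) = (29 - 1076/1650) - ((-916596 - 1242*1324) - 1*(-1718875)) = (29 - 1076*1/1650) - ((-916596 - 1644408) + 1718875) = (29 - 538/825) - (-2561004 + 1718875) = 23387/825 - 1*(-842129) = 23387/825 + 842129 = 694779812/825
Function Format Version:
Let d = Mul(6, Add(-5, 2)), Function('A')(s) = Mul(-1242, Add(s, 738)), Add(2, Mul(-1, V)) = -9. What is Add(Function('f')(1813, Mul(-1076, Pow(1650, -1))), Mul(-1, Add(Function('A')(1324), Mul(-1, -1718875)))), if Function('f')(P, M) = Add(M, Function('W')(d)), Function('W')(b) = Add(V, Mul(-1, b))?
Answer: Rational(694779812, 825) ≈ 8.4216e+5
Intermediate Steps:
V = 11 (V = Add(2, Mul(-1, -9)) = Add(2, 9) = 11)
Function('A')(s) = Add(-916596, Mul(-1242, s)) (Function('A')(s) = Mul(-1242, Add(738, s)) = Add(-916596, Mul(-1242, s)))
d = -18 (d = Mul(6, -3) = -18)
Function('W')(b) = Add(11, Mul(-1, b))
Function('f')(P, M) = Add(29, M) (Function('f')(P, M) = Add(M, Add(11, Mul(-1, -18))) = Add(M, Add(11, 18)) = Add(M, 29) = Add(29, M))
Add(Function('f')(1813, Mul(-1076, Pow(1650, -1))), Mul(-1, Add(Function('A')(1324), Mul(-1, -1718875)))) = Add(Add(29, Mul(-1076, Pow(1650, -1))), Mul(-1, Add(Add(-916596, Mul(-1242, 1324)), Mul(-1, -1718875)))) = Add(Add(29, Mul(-1076, Rational(1, 1650))), Mul(-1, Add(Add(-916596, -1644408), 1718875))) = Add(Add(29, Rational(-538, 825)), Mul(-1, Add(-2561004, 1718875))) = Add(Rational(23387, 825), Mul(-1, -842129)) = Add(Rational(23387, 825), 842129) = Rational(694779812, 825)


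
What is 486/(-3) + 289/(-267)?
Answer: -43543/267 ≈ -163.08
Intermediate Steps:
486/(-3) + 289/(-267) = 486*(-1/3) + 289*(-1/267) = -162 - 289/267 = -43543/267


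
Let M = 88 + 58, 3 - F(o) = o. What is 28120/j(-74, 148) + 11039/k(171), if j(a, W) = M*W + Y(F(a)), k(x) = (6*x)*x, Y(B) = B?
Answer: 54451813/40047858 ≈ 1.3597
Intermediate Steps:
F(o) = 3 - o
M = 146
k(x) = 6*x²
j(a, W) = 3 - a + 146*W (j(a, W) = 146*W + (3 - a) = 3 - a + 146*W)
28120/j(-74, 148) + 11039/k(171) = 28120/(3 - 1*(-74) + 146*148) + 11039/((6*171²)) = 28120/(3 + 74 + 21608) + 11039/((6*29241)) = 28120/21685 + 11039/175446 = 28120*(1/21685) + 11039*(1/175446) = 5624/4337 + 581/9234 = 54451813/40047858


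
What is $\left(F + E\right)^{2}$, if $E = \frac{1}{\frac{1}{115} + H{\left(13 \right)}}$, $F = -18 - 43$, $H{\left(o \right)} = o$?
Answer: $\frac{8306681881}{2238016} \approx 3711.6$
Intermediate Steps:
$F = -61$ ($F = -18 - 43 = -61$)
$E = \frac{115}{1496}$ ($E = \frac{1}{\frac{1}{115} + 13} = \frac{1}{\frac{1496}{115}} = \frac{115}{1496} \approx 0.076872$)
$\left(F + E\right)^{2} = \left(-61 + \frac{115}{1496}\right)^{2} = \left(- \frac{91141}{1496}\right)^{2} = \frac{8306681881}{2238016}$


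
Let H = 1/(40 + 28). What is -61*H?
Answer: -61/68 ≈ -0.89706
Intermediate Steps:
H = 1/68 ≈ 0.014706
-61*H = -61*1/68 = -61/68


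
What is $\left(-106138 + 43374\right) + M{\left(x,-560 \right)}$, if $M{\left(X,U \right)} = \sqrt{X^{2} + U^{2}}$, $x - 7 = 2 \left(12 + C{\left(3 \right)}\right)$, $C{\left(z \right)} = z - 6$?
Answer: $-62764 + 5 \sqrt{12569} \approx -62203.0$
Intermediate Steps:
$C{\left(z \right)} = -6 + z$ ($C{\left(z \right)} = z - 6 = -6 + z$)
$x = 25$ ($x = 7 + 2 \left(12 + \left(-6 + 3\right)\right) = 7 + 2 \left(12 - 3\right) = 7 + 2 \cdot 9 = 7 + 18 = 25$)
$M{\left(X,U \right)} = \sqrt{U^{2} + X^{2}}$
$\left(-106138 + 43374\right) + M{\left(x,-560 \right)} = \left(-106138 + 43374\right) + \sqrt{\left(-560\right)^{2} + 25^{2}} = -62764 + \sqrt{313600 + 625} = -62764 + \sqrt{314225} = -62764 + 5 \sqrt{12569}$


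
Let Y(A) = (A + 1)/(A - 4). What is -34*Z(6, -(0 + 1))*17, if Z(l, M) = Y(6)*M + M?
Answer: 2601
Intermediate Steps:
Y(A) = (1 + A)/(-4 + A)
Z(l, M) = 9*M/2 (Z(l, M) = ((1 + 6)/(-4 + 6))*M + M = (7/2)*M + M = ((1/2)*7)*M + M = 7*M/2 + M = 9*M/2)
-34*Z(6, -(0 + 1))*17 = -153*(-(0 + 1))*17 = -153*(-1*1)*17 = -153*(-1)*17 = -34*(-9/2)*17 = 153*17 = 2601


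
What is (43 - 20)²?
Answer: 529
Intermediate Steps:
(43 - 20)² = 23² = 529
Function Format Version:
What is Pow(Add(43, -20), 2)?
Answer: 529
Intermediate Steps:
Pow(Add(43, -20), 2) = Pow(23, 2) = 529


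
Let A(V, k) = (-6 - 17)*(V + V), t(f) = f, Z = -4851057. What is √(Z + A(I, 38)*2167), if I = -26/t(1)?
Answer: 5*I*√90373 ≈ 1503.1*I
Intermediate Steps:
I = -26 (I = -26/1 = -26*1 = -26)
A(V, k) = -46*V
√(Z + A(I, 38)*2167) = √(-4851057 - 46*(-26)*2167) = √(-4851057 + 1196*2167) = √(-4851057 + 2591732) = √(-2259325) = 5*I*√90373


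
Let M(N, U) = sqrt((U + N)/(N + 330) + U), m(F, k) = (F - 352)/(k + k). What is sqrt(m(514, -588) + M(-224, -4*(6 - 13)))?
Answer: sqrt(-75843 + 31164*sqrt(8162))/742 ≈ 2.2307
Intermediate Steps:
m(F, k) = (-352 + F)/(2*k) (m(F, k) = (-352 + F)/((2*k)) = (-352 + F)*(1/(2*k)) = (-352 + F)/(2*k))
M(N, U) = sqrt(U + (N + U)/(330 + N)) (M(N, U) = sqrt((N + U)/(330 + N) + U) = sqrt(U + (N + U)/(330 + N)))
sqrt(m(514, -588) + M(-224, -4*(6 - 13))) = sqrt((1/2)*(-352 + 514)/(-588) + sqrt((-224 - 4*(6 - 13) + (-4*(6 - 13))*(330 - 224))/(330 - 224))) = sqrt((1/2)*(-1/588)*162 + sqrt((-224 - 4*(-7) - 4*(-7)*106)/106)) = sqrt(-27/196 + sqrt((-224 + 28 + 28*106)/106)) = sqrt(-27/196 + sqrt((-224 + 28 + 2968)/106)) = sqrt(-27/196 + sqrt((1/106)*2772)) = sqrt(-27/196 + sqrt(1386/53)) = sqrt(-27/196 + 3*sqrt(8162)/53)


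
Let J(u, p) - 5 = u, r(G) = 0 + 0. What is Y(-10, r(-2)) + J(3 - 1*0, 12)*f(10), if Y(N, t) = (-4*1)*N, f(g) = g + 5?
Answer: 160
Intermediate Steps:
r(G) = 0
J(u, p) = 5 + u
f(g) = 5 + g
Y(N, t) = -4*N
Y(-10, r(-2)) + J(3 - 1*0, 12)*f(10) = -4*(-10) + (5 + (3 - 1*0))*(5 + 10) = 40 + (5 + (3 + 0))*15 = 40 + (5 + 3)*15 = 40 + 8*15 = 40 + 120 = 160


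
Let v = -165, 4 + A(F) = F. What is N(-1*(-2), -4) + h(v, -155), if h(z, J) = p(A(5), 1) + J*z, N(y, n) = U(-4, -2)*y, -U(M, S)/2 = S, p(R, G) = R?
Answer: 25584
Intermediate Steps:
A(F) = -4 + F
U(M, S) = -2*S
N(y, n) = 4*y (N(y, n) = (-2*(-2))*y = 4*y)
h(z, J) = 1 + J*z (h(z, J) = (-4 + 5) + J*z = 1 + J*z)
N(-1*(-2), -4) + h(v, -155) = 4*(-1*(-2)) + (1 - 155*(-165)) = 4*2 + (1 + 25575) = 8 + 25576 = 25584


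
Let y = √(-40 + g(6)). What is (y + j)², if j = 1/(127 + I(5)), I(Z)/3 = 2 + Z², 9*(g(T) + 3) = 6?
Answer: -5494525/129792 + I*√381/312 ≈ -42.333 + 0.062562*I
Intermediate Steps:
g(T) = -7/3 (g(T) = -3 + (⅑)*6 = -3 + ⅔ = -7/3)
I(Z) = 6 + 3*Z² (I(Z) = 3*(2 + Z²) = 6 + 3*Z²)
j = 1/208 (j = 1/(127 + (6 + 3*5²)) = 1/(127 + (6 + 3*25)) = 1/(127 + (6 + 75)) = 1/(127 + 81) = 1/208 ≈ 0.0048077)
y = I*√381/3 (y = √(-40 - 7/3) = √(-127/3) = I*√381/3 ≈ 6.5064*I)
(y + j)² = (I*√381/3 + 1/208)² = (1/208 + I*√381/3)²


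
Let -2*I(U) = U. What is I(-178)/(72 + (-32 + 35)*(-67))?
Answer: -89/129 ≈ -0.68992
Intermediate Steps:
I(U) = -U/2
I(-178)/(72 + (-32 + 35)*(-67)) = (-½*(-178))/(72 + (-32 + 35)*(-67)) = 89/(72 + 3*(-67)) = 89/(72 - 201) = 89/(-129) = 89*(-1/129) = -89/129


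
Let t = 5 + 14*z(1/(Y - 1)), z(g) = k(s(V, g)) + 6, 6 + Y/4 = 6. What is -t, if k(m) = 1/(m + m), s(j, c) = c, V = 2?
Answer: -82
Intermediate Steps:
Y = 0 (Y = -24 + 4*6 = -24 + 24 = 0)
k(m) = 1/(2*m)
z(g) = 6 + 1/(2*g) (z(g) = 1/(2*g) + 6 = 6 + 1/(2*g))
t = 82 (t = 5 + 14*(6 + 1/(2*(1/(0 - 1)))) = 5 + 14*(6 + 1/(2*(1/(-1)))) = 5 + 14*(6 + (1/2)/(-1)) = 5 + 14*(6 + (1/2)*(-1)) = 5 + 14*(6 - 1/2) = 5 + 14*(11/2) = 5 + 77 = 82)
-t = -1*82 = -82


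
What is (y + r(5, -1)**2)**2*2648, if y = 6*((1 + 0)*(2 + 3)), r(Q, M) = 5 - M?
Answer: 11534688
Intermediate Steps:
y = 30 (y = 6*(1*5) = 6*5 = 30)
(y + r(5, -1)**2)**2*2648 = (30 + (5 - 1*(-1))**2)**2*2648 = (30 + (5 + 1)**2)**2*2648 = (30 + 6**2)**2*2648 = (30 + 36)**2*2648 = 66**2*2648 = 4356*2648 = 11534688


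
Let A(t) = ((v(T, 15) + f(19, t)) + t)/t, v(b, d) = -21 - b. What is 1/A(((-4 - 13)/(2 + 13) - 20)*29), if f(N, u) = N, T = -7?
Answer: 9193/9118 ≈ 1.0082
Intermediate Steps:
A(t) = (5 + t)/t (A(t) = (((-21 - 1*(-7)) + 19) + t)/t = (((-21 + 7) + 19) + t)/t = ((-14 + 19) + t)/t = (5 + t)/t)
1/A(((-4 - 13)/(2 + 13) - 20)*29) = 1/((5 + ((-4 - 13)/(2 + 13) - 20)*29)/((((-4 - 13)/(2 + 13) - 20)*29))) = 1/((5 + (-17/15 - 20)*29)/(((-17/15 - 20)*29))) = 1/((5 - 317/15*29)/((-317/15*29))) = 1/((5 - 9193/15)/(-9193/15)) = 1/(-15/9193*(-9118/15)) = 1/(9118/9193) = 9193/9118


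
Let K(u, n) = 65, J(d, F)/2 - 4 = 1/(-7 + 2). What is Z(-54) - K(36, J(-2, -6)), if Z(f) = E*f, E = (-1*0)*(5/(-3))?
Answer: -65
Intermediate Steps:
J(d, F) = 38/5 (J(d, F) = 8 + 2/(-7 + 2) = 8 + 2/(-5) = 8 + 2*(-1/5) = 8 - 2/5 = 38/5)
E = 0 (E = 0*(5*(-1/3)) = 0*(-5/3) = 0)
Z(f) = 0 (Z(f) = 0*f = 0)
Z(-54) - K(36, J(-2, -6)) = 0 - 1*65 = 0 - 65 = -65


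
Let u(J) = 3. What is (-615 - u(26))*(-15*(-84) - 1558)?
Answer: 184164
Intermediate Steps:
(-615 - u(26))*(-15*(-84) - 1558) = (-615 - 1*3)*(-15*(-84) - 1558) = (-615 - 3)*(1260 - 1558) = -618*(-298) = 184164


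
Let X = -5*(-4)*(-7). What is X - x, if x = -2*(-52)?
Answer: -244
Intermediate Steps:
X = -140 (X = 20*(-7) = -140)
x = 104
X - x = -140 - 1*104 = -140 - 104 = -244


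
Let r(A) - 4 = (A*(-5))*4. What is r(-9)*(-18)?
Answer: -3312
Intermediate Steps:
r(A) = 4 - 20*A (r(A) = 4 + (A*(-5))*4 = 4 - 5*A*4 = 4 - 20*A)
r(-9)*(-18) = (4 - 20*(-9))*(-18) = (4 + 180)*(-18) = 184*(-18) = -3312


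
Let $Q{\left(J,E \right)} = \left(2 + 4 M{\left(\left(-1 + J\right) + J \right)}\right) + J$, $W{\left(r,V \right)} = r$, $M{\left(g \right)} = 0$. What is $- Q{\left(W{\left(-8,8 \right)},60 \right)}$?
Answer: $6$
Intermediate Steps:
$Q{\left(J,E \right)} = 2 + J$ ($Q{\left(J,E \right)} = \left(2 + 4 \cdot 0\right) + J = \left(2 + 0\right) + J = 2 + J$)
$- Q{\left(W{\left(-8,8 \right)},60 \right)} = - (2 - 8) = \left(-1\right) \left(-6\right) = 6$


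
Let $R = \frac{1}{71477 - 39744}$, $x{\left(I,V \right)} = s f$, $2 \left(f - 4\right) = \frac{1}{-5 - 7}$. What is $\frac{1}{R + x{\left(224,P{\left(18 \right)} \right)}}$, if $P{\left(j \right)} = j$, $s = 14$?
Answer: $\frac{380796}{21102457} \approx 0.018045$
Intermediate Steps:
$f = \frac{95}{24}$ ($f = 4 + \frac{1}{2 \left(-5 - 7\right)} = 4 + \frac{1}{2 \left(-12\right)} = 4 + \frac{1}{2} \left(- \frac{1}{12}\right) = 4 - \frac{1}{24} = \frac{95}{24} \approx 3.9583$)
$x{\left(I,V \right)} = \frac{665}{12}$ ($x{\left(I,V \right)} = 14 \cdot \frac{95}{24} = \frac{665}{12}$)
$R = \frac{1}{31733} \approx 3.1513 \cdot 10^{-5}$
$\frac{1}{R + x{\left(224,P{\left(18 \right)} \right)}} = \frac{1}{\frac{1}{31733} + \frac{665}{12}} = \frac{1}{\frac{21102457}{380796}} = \frac{380796}{21102457}$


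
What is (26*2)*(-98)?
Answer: -5096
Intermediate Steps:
(26*2)*(-98) = 52*(-98) = -5096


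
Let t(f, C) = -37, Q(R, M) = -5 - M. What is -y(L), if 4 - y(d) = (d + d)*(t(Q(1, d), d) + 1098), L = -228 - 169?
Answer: -842438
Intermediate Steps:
L = -397
y(d) = 4 - 2122*d (y(d) = 4 - (d + d)*(-37 + 1098) = 4 - 2*d*1061 = 4 - 2122*d)
-y(L) = -(4 - 2122*(-397)) = -(4 + 842434) = -1*842438 = -842438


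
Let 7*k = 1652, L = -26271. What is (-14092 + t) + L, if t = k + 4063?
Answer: -36064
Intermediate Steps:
k = 236 (k = (⅐)*1652 = 236)
t = 4299 (t = 236 + 4063 = 4299)
(-14092 + t) + L = (-14092 + 4299) - 26271 = -9793 - 26271 = -36064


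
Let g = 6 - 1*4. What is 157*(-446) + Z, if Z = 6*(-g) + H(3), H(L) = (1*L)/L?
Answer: -70033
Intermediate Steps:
g = 2 (g = 6 - 4 = 2)
H(L) = 1 (H(L) = L/L = 1)
Z = -11 (Z = 6*(-1*2) + 1 = 6*(-2) + 1 = -12 + 1 = -11)
157*(-446) + Z = 157*(-446) - 11 = -70022 - 11 = -70033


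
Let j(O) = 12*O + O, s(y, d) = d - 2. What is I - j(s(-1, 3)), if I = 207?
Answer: 194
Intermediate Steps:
s(y, d) = -2 + d
j(O) = 13*O
I - j(s(-1, 3)) = 207 - 13*(-2 + 3) = 207 - 13 = 194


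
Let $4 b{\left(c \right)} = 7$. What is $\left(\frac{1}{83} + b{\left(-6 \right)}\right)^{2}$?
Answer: $\frac{342225}{110224} \approx 3.1048$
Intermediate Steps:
$b{\left(c \right)} = \frac{7}{4}$ ($b{\left(c \right)} = \frac{1}{4} \cdot 7 = \frac{7}{4}$)
$\left(\frac{1}{83} + b{\left(-6 \right)}\right)^{2} = \left(\frac{1}{83} + \frac{7}{4}\right)^{2} = \left(\frac{585}{332}\right)^{2} = \frac{342225}{110224}$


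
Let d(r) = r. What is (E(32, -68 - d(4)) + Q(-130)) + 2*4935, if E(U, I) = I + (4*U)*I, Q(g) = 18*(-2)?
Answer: 546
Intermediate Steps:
Q(g) = -36
E(U, I) = I + 4*I*U
(E(32, -68 - d(4)) + Q(-130)) + 2*4935 = ((-68 - 1*4)*(1 + 4*32) - 36) + 2*4935 = ((-68 - 4)*(1 + 128) - 36) + 9870 = (-72*129 - 36) + 9870 = (-9288 - 36) + 9870 = -9324 + 9870 = 546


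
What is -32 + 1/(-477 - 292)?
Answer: -24609/769 ≈ -32.001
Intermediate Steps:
-32 + 1/(-477 - 292) = -32 + 1/(-769) = -32 - 1/769 = -24609/769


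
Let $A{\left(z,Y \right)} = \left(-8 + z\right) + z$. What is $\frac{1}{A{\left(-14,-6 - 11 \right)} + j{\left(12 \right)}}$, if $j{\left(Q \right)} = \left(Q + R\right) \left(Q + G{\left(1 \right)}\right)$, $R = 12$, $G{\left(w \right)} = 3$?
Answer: $\frac{1}{324} \approx 0.0030864$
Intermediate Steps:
$A{\left(z,Y \right)} = -8 + 2 z$
$j{\left(Q \right)} = \left(3 + Q\right) \left(12 + Q\right)$ ($j{\left(Q \right)} = \left(Q + 12\right) \left(Q + 3\right) = \left(12 + Q\right) \left(3 + Q\right) = \left(3 + Q\right) \left(12 + Q\right)$)
$\frac{1}{A{\left(-14,-6 - 11 \right)} + j{\left(12 \right)}} = \frac{1}{\left(-8 + 2 \left(-14\right)\right) + \left(36 + 12^{2} + 15 \cdot 12\right)} = \frac{1}{\left(-8 - 28\right) + \left(36 + 144 + 180\right)} = \frac{1}{-36 + 360} = \frac{1}{324}$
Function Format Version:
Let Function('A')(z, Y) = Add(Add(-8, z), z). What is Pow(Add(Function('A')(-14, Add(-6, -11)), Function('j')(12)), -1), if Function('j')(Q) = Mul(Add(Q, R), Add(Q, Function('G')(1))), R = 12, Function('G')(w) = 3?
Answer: Rational(1, 324) ≈ 0.0030864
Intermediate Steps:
Function('A')(z, Y) = Add(-8, Mul(2, z))
Function('j')(Q) = Mul(Add(3, Q), Add(12, Q)) (Function('j')(Q) = Mul(Add(Q, 12), Add(Q, 3)) = Mul(Add(12, Q), Add(3, Q)) = Mul(Add(3, Q), Add(12, Q)))
Pow(Add(Function('A')(-14, Add(-6, -11)), Function('j')(12)), -1) = Pow(Add(Add(-8, Mul(2, -14)), Add(36, Pow(12, 2), Mul(15, 12))), -1) = Pow(Add(Add(-8, -28), Add(36, 144, 180)), -1) = Pow(Add(-36, 360), -1) = Pow(324, -1) = Rational(1, 324)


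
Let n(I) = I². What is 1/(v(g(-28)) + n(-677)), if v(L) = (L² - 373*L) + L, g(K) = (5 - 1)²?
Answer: 1/452633 ≈ 2.2093e-6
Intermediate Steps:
g(K) = 16 (g(K) = 4² = 16)
v(L) = L² - 372*L
1/(v(g(-28)) + n(-677)) = 1/(16*(-372 + 16) + (-677)²) = 1/(16*(-356) + 458329) = 1/(-5696 + 458329) = 1/452633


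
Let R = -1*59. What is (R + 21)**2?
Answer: 1444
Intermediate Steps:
R = -59
(R + 21)**2 = (-59 + 21)**2 = (-38)**2 = 1444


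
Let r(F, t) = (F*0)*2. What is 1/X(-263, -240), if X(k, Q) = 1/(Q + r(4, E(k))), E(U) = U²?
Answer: -240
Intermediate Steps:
r(F, t) = 0 (r(F, t) = 0*2 = 0)
X(k, Q) = 1/Q (X(k, Q) = 1/(Q + 0) = 1/Q)
1/X(-263, -240) = 1/(1/(-240)) = 1/(-1/240) = -240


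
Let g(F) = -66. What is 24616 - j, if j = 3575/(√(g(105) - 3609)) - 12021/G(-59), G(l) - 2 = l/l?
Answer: 28623 + 715*I*√3/21 ≈ 28623.0 + 58.972*I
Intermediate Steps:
G(l) = 3 (G(l) = 2 + l/l = 2 + 1 = 3)
j = -4007 - 715*I*√3/21 (j = 3575/(√(-66 - 3609)) - 12021/3 = 3575/(√(-3675)) - 12021*⅓ = 3575/((35*I*√3)) - 4007 = 3575*(-I*√3/105) - 4007 = -715*I*√3/21 - 4007 = -4007 - 715*I*√3/21 ≈ -4007.0 - 58.972*I)
24616 - j = 24616 - (-4007 - 715*I*√3/21) = 24616 + (4007 + 715*I*√3/21) = 28623 + 715*I*√3/21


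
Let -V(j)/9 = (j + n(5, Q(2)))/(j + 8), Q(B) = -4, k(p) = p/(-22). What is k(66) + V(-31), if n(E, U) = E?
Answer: -303/23 ≈ -13.174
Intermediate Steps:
k(p) = -p/22 (k(p) = p*(-1/22) = -p/22)
V(j) = -9*(5 + j)/(8 + j) (V(j) = -9*(j + 5)/(j + 8) = -9*(5 + j)/(8 + j))
k(66) + V(-31) = -1/22*66 + 9*(-5 - 1*(-31))/(8 - 31) = -3 + 9*(-5 + 31)/(-23) = -3 + 9*(-1/23)*26 = -3 - 234/23 = -303/23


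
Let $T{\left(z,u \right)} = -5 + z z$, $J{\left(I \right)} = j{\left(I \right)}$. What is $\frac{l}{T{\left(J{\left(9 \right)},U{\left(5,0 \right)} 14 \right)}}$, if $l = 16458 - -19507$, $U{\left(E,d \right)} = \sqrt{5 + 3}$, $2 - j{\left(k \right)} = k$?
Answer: $\frac{35965}{44} \approx 817.39$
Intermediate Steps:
$j{\left(k \right)} = 2 - k$
$J{\left(I \right)} = 2 - I$
$U{\left(E,d \right)} = 2 \sqrt{2}$ ($U{\left(E,d \right)} = \sqrt{8} = 2 \sqrt{2}$)
$l = 35965$ ($l = 16458 + 19507 = 35965$)
$T{\left(z,u \right)} = -5 + z^{2}$
$\frac{l}{T{\left(J{\left(9 \right)},U{\left(5,0 \right)} 14 \right)}} = \frac{35965}{-5 + \left(2 - 9\right)^{2}} = \frac{35965}{-5 + \left(-7\right)^{2}} = \frac{35965}{-5 + 49} = \frac{35965}{44}$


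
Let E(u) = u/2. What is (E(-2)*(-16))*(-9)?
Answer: -144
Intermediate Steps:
E(u) = u/2 (E(u) = u*(½) = u/2)
(E(-2)*(-16))*(-9) = (((½)*(-2))*(-16))*(-9) = -1*(-16)*(-9) = 16*(-9) = -144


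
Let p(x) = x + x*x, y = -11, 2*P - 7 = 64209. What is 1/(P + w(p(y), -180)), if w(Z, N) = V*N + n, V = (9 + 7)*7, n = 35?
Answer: 1/11983 ≈ 8.3452e-5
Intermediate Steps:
P = 32108 (P = 7/2 + (½)*64209 = 7/2 + 64209/2 = 32108)
V = 112 (V = 16*7 = 112)
p(x) = x + x²
w(Z, N) = 35 + 112*N (w(Z, N) = 112*N + 35 = 35 + 112*N)
1/(P + w(p(y), -180)) = 1/(32108 + (35 + 112*(-180))) = 1/(32108 + (35 - 20160)) = 1/(32108 - 20125) = 1/11983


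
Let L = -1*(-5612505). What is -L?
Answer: -5612505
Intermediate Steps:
L = 5612505
-L = -1*5612505 = -5612505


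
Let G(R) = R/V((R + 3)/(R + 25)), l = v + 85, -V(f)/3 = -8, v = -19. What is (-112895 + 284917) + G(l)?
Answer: 688099/4 ≈ 1.7202e+5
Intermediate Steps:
V(f) = 24 (V(f) = -3*(-8) = 24)
l = 66 (l = -19 + 85 = 66)
G(R) = R/24
(-112895 + 284917) + G(l) = (-112895 + 284917) + (1/24)*66 = 172022 + 11/4 = 688099/4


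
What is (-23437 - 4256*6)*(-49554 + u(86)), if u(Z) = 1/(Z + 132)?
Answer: 529044104183/218 ≈ 2.4268e+9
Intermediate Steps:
u(Z) = 1/(132 + Z)
(-23437 - 4256*6)*(-49554 + u(86)) = (-23437 - 4256*6)*(-49554 + 1/(132 + 86)) = (-23437 - 25536)*(-49554 + 1/218) = -48973*(-49554 + 1/218) = -48973*(-10802771/218) = 529044104183/218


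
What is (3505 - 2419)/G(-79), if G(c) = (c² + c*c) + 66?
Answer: 543/6274 ≈ 0.086548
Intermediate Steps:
G(c) = 66 + 2*c² (G(c) = (c² + c²) + 66 = 2*c² + 66 = 66 + 2*c²)
(3505 - 2419)/G(-79) = (3505 - 2419)/(66 + 2*(-79)²) = 1086/(66 + 2*6241) = 1086/(66 + 12482) = 1086/12548 = 1086*(1/12548) = 543/6274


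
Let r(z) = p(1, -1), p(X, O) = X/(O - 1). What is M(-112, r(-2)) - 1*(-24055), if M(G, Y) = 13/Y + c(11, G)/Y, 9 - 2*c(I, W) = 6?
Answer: 24026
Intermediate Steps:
c(I, W) = 3/2 (c(I, W) = 9/2 - ½*6 = 9/2 - 3 = 3/2)
p(X, O) = X/(-1 + O)
r(z) = -½ (r(z) = 1/(-1 - 1) = 1/(-2) = 1*(-½) = -½)
M(G, Y) = 29/(2*Y) (M(G, Y) = 13/Y + 3/(2*Y) = 29/(2*Y))
M(-112, r(-2)) - 1*(-24055) = 29/(2*(-½)) - 1*(-24055) = (29/2)*(-2) + 24055 = -29 + 24055 = 24026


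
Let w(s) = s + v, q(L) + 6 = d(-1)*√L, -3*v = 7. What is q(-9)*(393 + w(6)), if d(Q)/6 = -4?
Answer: -2380 - 28560*I ≈ -2380.0 - 28560.0*I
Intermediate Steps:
v = -7/3 (v = -⅓*7 = -7/3 ≈ -2.3333)
d(Q) = -24 (d(Q) = 6*(-4) = -24)
q(L) = -6 - 24*√L
w(s) = -7/3 + s (w(s) = s - 7/3 = -7/3 + s)
q(-9)*(393 + w(6)) = (-6 - 72*I)*(393 + (-7/3 + 6)) = (-6 - 72*I)*(393 + 11/3) = (-6 - 72*I)*(1190/3) = -2380 - 28560*I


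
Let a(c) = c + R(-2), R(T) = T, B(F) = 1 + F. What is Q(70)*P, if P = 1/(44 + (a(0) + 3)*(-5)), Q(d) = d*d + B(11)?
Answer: 4912/39 ≈ 125.95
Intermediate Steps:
a(c) = -2 + c (a(c) = c - 2 = -2 + c)
Q(d) = 12 + d² (Q(d) = d*d + (1 + 11) = d² + 12 = 12 + d²)
P = 1/39 (P = 1/(44 + ((-2 + 0) + 3)*(-5)) = 1/(44 + (-2 + 3)*(-5)) = 1/(44 + 1*(-5)) = 1/(44 - 5) = 1/39 ≈ 0.025641)
Q(70)*P = (12 + 70²)*(1/39) = (12 + 4900)*(1/39) = 4912*(1/39) = 4912/39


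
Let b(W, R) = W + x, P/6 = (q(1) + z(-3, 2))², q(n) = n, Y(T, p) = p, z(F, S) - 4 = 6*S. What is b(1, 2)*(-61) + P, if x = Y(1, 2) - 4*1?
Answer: 1795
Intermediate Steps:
z(F, S) = 4 + 6*S
x = -2 (x = 2 - 4*1 = 2 - 4 = -2)
P = 1734 (P = 6*(1 + (4 + 6*2))² = 6*(1 + (4 + 12))² = 6*(1 + 16)² = 6*17² = 6*289 = 1734)
b(W, R) = -2 + W (b(W, R) = W - 2 = -2 + W)
b(1, 2)*(-61) + P = (-2 + 1)*(-61) + 1734 = -1*(-61) + 1734 = 61 + 1734 = 1795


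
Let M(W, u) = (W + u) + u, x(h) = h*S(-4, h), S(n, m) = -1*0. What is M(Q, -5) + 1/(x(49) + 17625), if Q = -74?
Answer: -1480499/17625 ≈ -84.000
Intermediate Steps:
S(n, m) = 0
x(h) = 0 (x(h) = h*0 = 0)
M(W, u) = W + 2*u
M(Q, -5) + 1/(x(49) + 17625) = (-74 + 2*(-5)) + 1/(0 + 17625) = (-74 - 10) + 1/17625 = -84 + 1/17625 = -1480499/17625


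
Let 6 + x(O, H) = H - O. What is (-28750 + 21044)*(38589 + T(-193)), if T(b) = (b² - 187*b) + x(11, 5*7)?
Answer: -862663582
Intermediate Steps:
x(O, H) = -6 + H - O (x(O, H) = -6 + (H - O) = -6 + H - O)
T(b) = 18 + b² - 187*b (T(b) = (b² - 187*b) + (-6 + 5*7 - 1*11) = (b² - 187*b) + (-6 + 35 - 11) = (b² - 187*b) + 18 = 18 + b² - 187*b)
(-28750 + 21044)*(38589 + T(-193)) = (-28750 + 21044)*(38589 + (18 + (-193)² - 187*(-193))) = -7706*(38589 + (18 + 37249 + 36091)) = -7706*(38589 + 73358) = -7706*111947 = -862663582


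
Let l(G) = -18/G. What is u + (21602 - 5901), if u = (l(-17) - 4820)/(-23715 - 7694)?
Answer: 8383677975/533953 ≈ 15701.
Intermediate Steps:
u = 81922/533953 (u = (-18/(-17) - 4820)/(-23715 - 7694) = (-18*(-1/17) - 4820)/(-31409) = (18/17 - 4820)*(-1/31409) = -81922/17*(-1/31409) = 81922/533953 ≈ 0.15343)
u + (21602 - 5901) = 81922/533953 + (21602 - 5901) = 81922/533953 + 15701 = 8383677975/533953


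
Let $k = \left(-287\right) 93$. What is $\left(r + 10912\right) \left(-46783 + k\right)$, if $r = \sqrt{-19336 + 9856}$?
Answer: $-801748288 - 146948 i \sqrt{2370} \approx -8.0175 \cdot 10^{8} - 7.1538 \cdot 10^{6} i$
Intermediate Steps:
$r = 2 i \sqrt{2370}$ ($r = \sqrt{-9480} = 2 i \sqrt{2370} \approx 97.365 i$)
$k = -26691$
$\left(r + 10912\right) \left(-46783 + k\right) = \left(2 i \sqrt{2370} + 10912\right) \left(-46783 - 26691\right) = \left(10912 + 2 i \sqrt{2370}\right) \left(-73474\right) = -801748288 - 146948 i \sqrt{2370}$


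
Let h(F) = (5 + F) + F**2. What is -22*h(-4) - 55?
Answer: -429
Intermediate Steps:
h(F) = 5 + F + F**2
-22*h(-4) - 55 = -22*(5 - 4 + (-4)**2) - 55 = -22*(5 - 4 + 16) - 55 = -22*17 - 55 = -374 - 55 = -429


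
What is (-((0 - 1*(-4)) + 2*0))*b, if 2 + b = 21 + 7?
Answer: -104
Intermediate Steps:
b = 26 (b = -2 + (21 + 7) = -2 + 28 = 26)
(-((0 - 1*(-4)) + 2*0))*b = -((0 - 1*(-4)) + 2*0)*26 = -((0 + 4) + 0)*26 = -(4 + 0)*26 = -1*4*26 = -4*26 = -104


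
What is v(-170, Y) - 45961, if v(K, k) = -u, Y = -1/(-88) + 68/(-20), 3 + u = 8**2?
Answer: -46022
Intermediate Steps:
u = 61 (u = -3 + 8**2 = -3 + 64 = 61)
Y = -1491/440 (Y = -1*(-1/88) + 68*(-1/20) = 1/88 - 17/5 = -1491/440 ≈ -3.3886)
v(K, k) = -61 (v(K, k) = -1*61 = -61)
v(-170, Y) - 45961 = -61 - 45961 = -46022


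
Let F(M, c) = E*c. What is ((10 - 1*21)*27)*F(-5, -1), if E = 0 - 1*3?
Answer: -891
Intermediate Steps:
E = -3 (E = 0 - 3 = -3)
F(M, c) = -3*c
((10 - 1*21)*27)*F(-5, -1) = ((10 - 1*21)*27)*(-3*(-1)) = ((10 - 21)*27)*3 = -11*27*3 = -297*3 = -891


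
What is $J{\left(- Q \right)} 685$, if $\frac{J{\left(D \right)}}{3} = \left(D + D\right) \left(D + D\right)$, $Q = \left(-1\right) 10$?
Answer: $822000$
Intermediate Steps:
$Q = -10$
$J{\left(D \right)} = 12 D^{2}$ ($J{\left(D \right)} = 3 \left(D + D\right) \left(D + D\right) = 3 \cdot 2 D 2 D = 3 \cdot 4 D^{2} = 12 D^{2}$)
$J{\left(- Q \right)} 685 = 12 \left(\left(-1\right) \left(-10\right)\right)^{2} \cdot 685 = 12 \cdot 10^{2} \cdot 685 = 12 \cdot 100 \cdot 685 = 1200 \cdot 685 = 822000$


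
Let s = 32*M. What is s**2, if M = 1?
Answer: 1024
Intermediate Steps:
s = 32 (s = 32*1 = 32)
s**2 = 32**2 = 1024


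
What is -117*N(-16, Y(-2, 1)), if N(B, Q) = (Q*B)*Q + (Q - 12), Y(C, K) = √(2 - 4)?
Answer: -2340 - 117*I*√2 ≈ -2340.0 - 165.46*I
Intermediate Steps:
Y(C, K) = I*√2 (Y(C, K) = √(-2) = I*√2)
N(B, Q) = -12 + Q + B*Q² (N(B, Q) = (B*Q)*Q + (-12 + Q) = B*Q² + (-12 + Q) = -12 + Q + B*Q²)
-117*N(-16, Y(-2, 1)) = -117*(-12 + I*√2 - 16*(I*√2)²) = -117*(-12 + I*√2 - 16*(-2)) = -117*(-12 + I*√2 + 32) = -117*(20 + I*√2) = -2340 - 117*I*√2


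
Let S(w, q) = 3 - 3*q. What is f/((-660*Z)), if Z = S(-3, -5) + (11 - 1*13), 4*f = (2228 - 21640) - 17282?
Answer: 18347/21120 ≈ 0.86870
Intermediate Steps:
f = -18347/2 (f = ((2228 - 21640) - 17282)/4 = (-19412 - 17282)/4 = (1/4)*(-36694) = -18347/2 ≈ -9173.5)
Z = 16 (Z = (3 - 3*(-5)) + (11 - 1*13) = (3 + 15) + (11 - 13) = 18 - 2 = 16)
f/((-660*Z)) = -18347/(2*((-660*16))) = -18347/2/(-10560) = -18347/2*(-1/10560) = 18347/21120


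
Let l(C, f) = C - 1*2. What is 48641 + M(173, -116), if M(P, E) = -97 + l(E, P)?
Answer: 48426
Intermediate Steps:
l(C, f) = -2 + C (l(C, f) = C - 2 = -2 + C)
M(P, E) = -99 + E (M(P, E) = -97 + (-2 + E) = -99 + E)
48641 + M(173, -116) = 48641 + (-99 - 116) = 48641 - 215 = 48426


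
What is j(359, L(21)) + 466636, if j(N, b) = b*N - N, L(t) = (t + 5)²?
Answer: 708961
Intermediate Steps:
L(t) = (5 + t)²
j(N, b) = -N + N*b (j(N, b) = N*b - N = -N + N*b)
j(359, L(21)) + 466636 = 359*(-1 + (5 + 21)²) + 466636 = 359*(-1 + 26²) + 466636 = 359*(-1 + 676) + 466636 = 359*675 + 466636 = 242325 + 466636 = 708961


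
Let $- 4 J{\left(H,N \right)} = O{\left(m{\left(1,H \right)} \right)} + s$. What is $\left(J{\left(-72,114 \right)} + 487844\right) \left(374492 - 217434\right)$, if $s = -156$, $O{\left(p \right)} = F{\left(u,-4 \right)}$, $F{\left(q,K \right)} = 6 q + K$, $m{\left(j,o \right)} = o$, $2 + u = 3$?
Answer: $76625849685$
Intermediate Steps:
$u = 1$ ($u = -2 + 3 = 1$)
$F{\left(q,K \right)} = K + 6 q$
$O{\left(p \right)} = 2$ ($O{\left(p \right)} = -4 + 6 \cdot 1 = -4 + 6 = 2$)
$J{\left(H,N \right)} = \frac{77}{2}$ ($J{\left(H,N \right)} = - \frac{2 - 156}{4} = \left(- \frac{1}{4}\right) \left(-154\right) = \frac{77}{2}$)
$\left(J{\left(-72,114 \right)} + 487844\right) \left(374492 - 217434\right) = \left(\frac{77}{2} + 487844\right) \left(374492 - 217434\right) = \frac{975765}{2} \cdot 157058 = 76625849685$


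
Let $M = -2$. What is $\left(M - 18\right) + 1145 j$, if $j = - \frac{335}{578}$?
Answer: $- \frac{395135}{578} \approx -683.63$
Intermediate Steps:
$j = - \frac{335}{578}$ ($j = \left(-335\right) \frac{1}{578} = - \frac{335}{578} \approx -0.57959$)
$\left(M - 18\right) + 1145 j = \left(-2 - 18\right) + 1145 \left(- \frac{335}{578}\right) = \left(-2 - 18\right) - \frac{383575}{578} = -20 - \frac{383575}{578} = - \frac{395135}{578}$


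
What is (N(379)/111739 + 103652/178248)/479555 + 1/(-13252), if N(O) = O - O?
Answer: -10513265417/141597155583660 ≈ -7.4248e-5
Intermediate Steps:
N(O) = 0
(N(379)/111739 + 103652/178248)/479555 + 1/(-13252) = (0/111739 + 103652/178248)/479555 + 1/(-13252) = (0*(1/111739) + 103652*(1/178248))*(1/479555) - 1/13252 = (0 + 25913/44562)*(1/479555) - 1/13252 = (25913/44562)*(1/479555) - 1/13252 = 25913/21369929910 - 1/13252 = -10513265417/141597155583660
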